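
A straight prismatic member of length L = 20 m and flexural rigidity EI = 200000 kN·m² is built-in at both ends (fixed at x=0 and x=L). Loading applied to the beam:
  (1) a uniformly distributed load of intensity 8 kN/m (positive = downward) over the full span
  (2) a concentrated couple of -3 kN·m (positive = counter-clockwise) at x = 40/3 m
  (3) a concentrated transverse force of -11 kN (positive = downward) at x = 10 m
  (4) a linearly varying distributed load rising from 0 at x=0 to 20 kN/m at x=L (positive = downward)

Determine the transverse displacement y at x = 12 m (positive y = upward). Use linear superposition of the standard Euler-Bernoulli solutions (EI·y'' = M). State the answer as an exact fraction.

y(12) = -12451/375000 m

Load 1 — uniform load w=8 kN/m over full span:
  y_1 = -wx²(L-x)²/(24EI) = -8·12²·(20-12)²/(24·200000) = -48/3125 m
Load 2 — applied couple M₀=-3 kN·m at a=40/3 m (b=L-a=20/3):
  y_2 = (R_Ax³/6 - M_Ax²/2)/EI  [x≤a] with R_A=-1/5, M_A=-1 = ((-1/5)·12³/6 - (-1)·12²/2)/200000 = 9/125000 m
Load 3 — point force P=-11 kN at a=10 m (b=L-a=10):
  y_3 = -Pa²(L-x)²(3bL-(3b+a)(L-x))/(6L³EI)  [x>a] = -(-11)·10²·(20-12)²·(3·10·20-(3·10+10)·(20-12))/(6·20³·200000) = 77/37500 m
Load 4 — triangular load w₀=20 kN/m (0→w₀ over full span):
  y_4 = -w₀x²(L-x)²(x+2L)/(120LEI) = -20·12²·(20-12)²·(12+2·20)/(120·20·200000) = -312/15625 m
Superposition: y = Σ y_i = -12451/375000 m ≈ -0.033203 m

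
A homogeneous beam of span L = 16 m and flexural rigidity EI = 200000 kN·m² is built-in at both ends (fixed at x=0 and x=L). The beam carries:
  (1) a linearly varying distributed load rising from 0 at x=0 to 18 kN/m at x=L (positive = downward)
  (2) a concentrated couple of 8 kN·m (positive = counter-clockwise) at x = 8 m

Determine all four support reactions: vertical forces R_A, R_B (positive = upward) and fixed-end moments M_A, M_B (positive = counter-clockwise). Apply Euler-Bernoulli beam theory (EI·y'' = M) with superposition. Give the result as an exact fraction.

Load 1 — triangular load w₀=18 kN/m (0→w₀ over full span):
  R_A = 3w₀L/20 = 3·18·16/20 = 216/5 kN
  M_A = w₀L²/30 = 18·16²/30 = 768/5 kN·m
  R_B = 7w₀L/20 = 7·18·16/20 = 504/5 kN
  M_B = -w₀L²/20 = -18·16²/20 = -1152/5 kN·m
Load 2 — applied couple M₀=8 kN·m at a=8 m (b=L-a=8):
  R_A = 6M₀ab/L³ = 6·8·8·8/16³ = 3/4 kN
  M_A = M₀b(2a-b)/L² = 8·8·(2·8-8)/16² = 2 kN·m
  R_B = -6M₀ab/L³ = -6·8·8·8/16³ = -3/4 kN
  M_B = M₀a(2b-a)/L² = 8·8·(2·8-8)/16² = 2 kN·m
Superposition: R_A = 879/20 kN, M_A = 778/5 kN·m, R_B = 2001/20 kN, M_B = -1142/5 kN·m

R_A = 879/20 kN, M_A = 778/5 kN·m, R_B = 2001/20 kN, M_B = -1142/5 kN·m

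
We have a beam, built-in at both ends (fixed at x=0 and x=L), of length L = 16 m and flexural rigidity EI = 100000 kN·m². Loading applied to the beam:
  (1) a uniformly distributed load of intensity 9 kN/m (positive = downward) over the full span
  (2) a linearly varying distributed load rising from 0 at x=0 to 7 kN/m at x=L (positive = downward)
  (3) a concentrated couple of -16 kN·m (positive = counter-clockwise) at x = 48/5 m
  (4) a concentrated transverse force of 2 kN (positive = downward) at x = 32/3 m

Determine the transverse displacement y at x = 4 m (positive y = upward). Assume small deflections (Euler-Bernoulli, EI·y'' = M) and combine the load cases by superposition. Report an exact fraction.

y(4) = -58433/5062500 m

Load 1 — uniform load w=9 kN/m over full span:
  y_1 = -wx²(L-x)²/(24EI) = -9·4²·(16-4)²/(24·100000) = -27/3125 m
Load 2 — triangular load w₀=7 kN/m (0→w₀ over full span):
  y_2 = -w₀x²(L-x)²(x+2L)/(120LEI) = -7·4²·(16-4)²·(4+2·16)/(120·16·100000) = -189/62500 m
Load 3 — applied couple M₀=-16 kN·m at a=48/5 m (b=L-a=32/5):
  y_3 = (R_Ax³/6 - M_Ax²/2)/EI  [x≤a] with R_A=-36/25, M_A=-128/25 = ((-36/25)·4³/6 - (-128/25)·4²/2)/100000 = 4/15625 m
Load 4 — point force P=2 kN at a=32/3 m (b=L-a=16/3):
  y_4 = -Pb²x²(3aL-(3a+b)x)/(6L³EI)  [x≤a] = -2·(16/3)²·4²·(3·(32/3)·16-(3·(32/3)+(16/3))·4)/(6·16³·100000) = -34/253125 m
Superposition: y = Σ y_i = -58433/5062500 m ≈ -0.011542 m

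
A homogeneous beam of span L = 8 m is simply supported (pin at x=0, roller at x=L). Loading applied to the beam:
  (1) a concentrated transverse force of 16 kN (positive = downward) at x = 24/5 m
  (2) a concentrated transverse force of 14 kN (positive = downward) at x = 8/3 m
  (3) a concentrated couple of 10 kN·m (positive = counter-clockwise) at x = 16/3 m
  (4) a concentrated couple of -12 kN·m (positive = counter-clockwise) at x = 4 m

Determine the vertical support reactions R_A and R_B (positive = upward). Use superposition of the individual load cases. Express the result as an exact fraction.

Load 1 — point force P=16 kN at a=24/5 m (b=L-a=16/5):
  R_A = Pb/L = 16·(16/5)/8 = 32/5 kN
  R_B = Pa/L = 16·(24/5)/8 = 48/5 kN
Load 2 — point force P=14 kN at a=8/3 m (b=L-a=16/3):
  R_A = Pb/L = 14·(16/3)/8 = 28/3 kN
  R_B = Pa/L = 14·(8/3)/8 = 14/3 kN
Load 3 — applied couple M₀=10 kN·m at a=16/3 m (b=L-a=8/3):
  R_A = M₀/L = 10/8 = 5/4 kN
  R_B = -M₀/L = -10/8 = -5/4 kN
Load 4 — applied couple M₀=-12 kN·m at a=4 m (b=L-a=4):
  R_A = M₀/L = (-12)/8 = -3/2 kN
  R_B = -M₀/L = -(-12)/8 = 3/2 kN
Superposition: R_A = 929/60 kN, R_B = 871/60 kN

R_A = 929/60 kN, R_B = 871/60 kN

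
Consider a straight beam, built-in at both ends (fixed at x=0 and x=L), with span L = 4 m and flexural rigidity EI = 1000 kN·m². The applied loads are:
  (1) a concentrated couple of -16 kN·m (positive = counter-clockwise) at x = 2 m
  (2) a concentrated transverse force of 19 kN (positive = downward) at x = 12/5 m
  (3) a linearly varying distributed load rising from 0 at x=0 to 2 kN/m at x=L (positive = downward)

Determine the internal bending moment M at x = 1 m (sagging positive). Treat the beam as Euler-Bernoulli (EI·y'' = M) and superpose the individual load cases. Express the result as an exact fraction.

M(1) = -1279/500 kN·m

Load 1 — applied couple M₀=-16 kN·m at a=2 m (b=L-a=2):
  M_1 = R_Ax - M_A  [x≤a] with R_A=-6, M_A=-4 = (-6)·1 - (-4) = -2 kN·m
Load 2 — point force P=19 kN at a=12/5 m (b=L-a=8/5):
  M_2 = Pb²(3a+b)x/L³ - Pab²/L²  [x≤a] = 19·(8/5)²·(3·(12/5)+(8/5))·1/4³ - 19·(12/5)·(8/5)²/4² = -76/125 kN·m
Load 3 — triangular load w₀=2 kN/m (0→w₀ over full span):
  M_3 = 3w₀Lx/20 - w₀L²/30 - w₀x³/(6L) = 3·2·4·1/20 - 2·4²/30 - 2·1³/(6·4) = 1/20 kN·m
Superposition: M = Σ M_i = -1279/500 kN·m ≈ -2.558000 kN·m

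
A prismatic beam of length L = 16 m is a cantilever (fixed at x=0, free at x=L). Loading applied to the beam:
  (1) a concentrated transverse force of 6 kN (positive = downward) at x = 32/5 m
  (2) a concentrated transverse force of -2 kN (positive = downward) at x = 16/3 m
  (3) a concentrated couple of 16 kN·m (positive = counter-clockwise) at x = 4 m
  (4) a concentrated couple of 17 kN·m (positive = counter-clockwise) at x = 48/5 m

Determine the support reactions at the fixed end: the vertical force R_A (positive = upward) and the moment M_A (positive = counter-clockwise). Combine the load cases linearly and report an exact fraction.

Load 1 — point force P=6 kN at a=32/5 m (b=L-a=48/5):
  R_A = P = 6 kN
  M_A = Pa = 6·(32/5) = 192/5 kN·m
Load 2 — point force P=-2 kN at a=16/3 m (b=L-a=32/3):
  R_A = P = (-2) = -2 kN
  M_A = Pa = (-2)·(16/3) = -32/3 kN·m
Load 3 — applied couple M₀=16 kN·m at a=4 m (b=L-a=12):
  R_A = 0 kN
  M_A = -M₀ = -16 kN·m
Load 4 — applied couple M₀=17 kN·m at a=48/5 m (b=L-a=32/5):
  R_A = 0 kN
  M_A = -M₀ = -17 kN·m
Superposition: R_A = 4 kN, M_A = -79/15 kN·m

R_A = 4 kN, M_A = -79/15 kN·m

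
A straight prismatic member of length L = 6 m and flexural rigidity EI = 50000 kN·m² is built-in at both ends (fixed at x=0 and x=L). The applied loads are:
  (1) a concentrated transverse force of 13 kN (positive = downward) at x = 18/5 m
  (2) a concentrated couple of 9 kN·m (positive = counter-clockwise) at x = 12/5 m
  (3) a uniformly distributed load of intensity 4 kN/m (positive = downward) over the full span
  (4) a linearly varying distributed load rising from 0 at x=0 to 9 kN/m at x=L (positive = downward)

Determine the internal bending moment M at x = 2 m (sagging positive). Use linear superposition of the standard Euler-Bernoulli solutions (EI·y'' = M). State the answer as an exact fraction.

Load 1 — point force P=13 kN at a=18/5 m (b=L-a=12/5):
  M_1 = Pb²(3a+b)x/L³ - Pab²/L²  [x≤a] = 13·(12/5)²·(3·(18/5)+(12/5))·2/6³ - 13·(18/5)·(12/5)²/6² = 208/125 kN·m
Load 2 — applied couple M₀=9 kN·m at a=12/5 m (b=L-a=18/5):
  M_2 = R_Ax - M_A  [x≤a] with R_A=54/25, M_A=27/25 = (54/25)·2 - (27/25) = 81/25 kN·m
Load 3 — uniform load w=4 kN/m over full span:
  M_3 = wLx/2 - wL²/12 - wx²/2 = 4·6·2/2 - 4·6²/12 - 4·2²/2 = 4 kN·m
Load 4 — triangular load w₀=9 kN/m (0→w₀ over full span):
  M_4 = 3w₀Lx/20 - w₀L²/30 - w₀x³/(6L) = 3·9·6·2/20 - 9·6²/30 - 9·2³/(6·6) = 17/5 kN·m
Superposition: M = Σ M_i = 1538/125 kN·m ≈ 12.304000 kN·m

M(2) = 1538/125 kN·m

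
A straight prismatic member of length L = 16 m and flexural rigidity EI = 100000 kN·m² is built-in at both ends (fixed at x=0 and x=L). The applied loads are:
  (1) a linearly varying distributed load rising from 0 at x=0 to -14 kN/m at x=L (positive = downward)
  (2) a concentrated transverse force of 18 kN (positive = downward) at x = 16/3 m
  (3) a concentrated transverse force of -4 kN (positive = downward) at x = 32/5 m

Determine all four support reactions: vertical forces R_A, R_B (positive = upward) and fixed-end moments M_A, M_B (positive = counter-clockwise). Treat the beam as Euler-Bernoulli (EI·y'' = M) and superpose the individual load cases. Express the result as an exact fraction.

Load 1 — triangular load w₀=-14 kN/m (0→w₀ over full span):
  R_A = 3w₀L/20 = 3·(-14)·16/20 = -168/5 kN
  M_A = w₀L²/30 = (-14)·16²/30 = -1792/15 kN·m
  R_B = 7w₀L/20 = 7·(-14)·16/20 = -392/5 kN
  M_B = -w₀L²/20 = -(-14)·16²/20 = 896/5 kN·m
Load 2 — point force P=18 kN at a=16/3 m (b=L-a=32/3):
  R_A = Pb²(3a+b)/L³ = 18·(32/3)²·(3·(16/3)+(32/3))/16³ = 40/3 kN
  M_A = Pab²/L² = 18·(16/3)·(32/3)²/16² = 128/3 kN·m
  R_B = Pa²(a+3b)/L³ = 18·(16/3)²·((16/3)+3·(32/3))/16³ = 14/3 kN
  M_B = -Pa²b/L² = -18·(16/3)²·(32/3)/16² = -64/3 kN·m
Load 3 — point force P=-4 kN at a=32/5 m (b=L-a=48/5):
  R_A = Pb²(3a+b)/L³ = (-4)·(48/5)²·(3·(32/5)+(48/5))/16³ = -324/125 kN
  M_A = Pab²/L² = (-4)·(32/5)·(48/5)²/16² = -1152/125 kN·m
  R_B = Pa²(a+3b)/L³ = (-4)·(32/5)²·((32/5)+3·(48/5))/16³ = -176/125 kN
  M_B = -Pa²b/L² = -(-4)·(32/5)²·(48/5)/16² = 768/125 kN·m
Superposition: R_A = -8572/375 kN, M_A = -10752/125 kN·m, R_B = -28178/375 kN, M_B = 61504/375 kN·m

R_A = -8572/375 kN, M_A = -10752/125 kN·m, R_B = -28178/375 kN, M_B = 61504/375 kN·m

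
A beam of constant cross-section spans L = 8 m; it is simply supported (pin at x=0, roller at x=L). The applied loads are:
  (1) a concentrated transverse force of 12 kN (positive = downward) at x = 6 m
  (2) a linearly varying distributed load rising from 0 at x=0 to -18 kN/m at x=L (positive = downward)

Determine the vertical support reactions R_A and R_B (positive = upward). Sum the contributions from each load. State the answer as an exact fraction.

Load 1 — point force P=12 kN at a=6 m (b=L-a=2):
  R_A = Pb/L = 12·2/8 = 3 kN
  R_B = Pa/L = 12·6/8 = 9 kN
Load 2 — triangular load w₀=-18 kN/m (0→w₀ over full span):
  R_A = w₀L/6 = (-18)·8/6 = -24 kN
  R_B = w₀L/3 = (-18)·8/3 = -48 kN
Superposition: R_A = -21 kN, R_B = -39 kN

R_A = -21 kN, R_B = -39 kN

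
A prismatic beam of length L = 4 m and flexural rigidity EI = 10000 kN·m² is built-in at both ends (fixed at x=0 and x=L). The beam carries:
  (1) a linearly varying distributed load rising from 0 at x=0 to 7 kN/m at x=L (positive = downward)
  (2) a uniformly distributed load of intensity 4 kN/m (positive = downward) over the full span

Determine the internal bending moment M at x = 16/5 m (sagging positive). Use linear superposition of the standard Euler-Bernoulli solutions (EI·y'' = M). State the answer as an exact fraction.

Load 1 — triangular load w₀=7 kN/m (0→w₀ over full span):
  M_1 = 3w₀Lx/20 - w₀L²/30 - w₀x³/(6L) = 3·7·4·(16/5)/20 - 7·4²/30 - 7·(16/5)³/(6·4) = 56/375 kN·m
Load 2 — uniform load w=4 kN/m over full span:
  M_2 = wLx/2 - wL²/12 - wx²/2 = 4·4·(16/5)/2 - 4·4²/12 - 4·(16/5)²/2 = -16/75 kN·m
Superposition: M = Σ M_i = -8/125 kN·m ≈ -0.064000 kN·m

M(16/5) = -8/125 kN·m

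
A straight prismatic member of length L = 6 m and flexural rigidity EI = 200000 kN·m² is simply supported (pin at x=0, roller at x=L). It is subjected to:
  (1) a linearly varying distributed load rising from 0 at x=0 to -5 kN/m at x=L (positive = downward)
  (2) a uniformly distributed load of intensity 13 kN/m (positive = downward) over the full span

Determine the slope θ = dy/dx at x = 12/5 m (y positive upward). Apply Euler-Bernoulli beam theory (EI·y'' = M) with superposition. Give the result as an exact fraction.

Load 1 — triangular load w₀=-5 kN/m (0→w₀ over full span):
  θ_1 = -w₀(7L⁴-30L²x²+15x⁴)/(360LEI) = -(-5)·(7·6⁴-30·6²·(12/5)²+15·(12/5)⁴)/(360·6·200000) = 969/25000000 rad
Load 2 — uniform load w=13 kN/m over full span:
  θ_2 = -w(L³-6Lx²+4x³)/(24EI) = -13·(6³-6·6·(12/5)²+4·(12/5)³)/(24·200000) = -4329/25000000 rad
Superposition: θ = Σ θ_i = -21/156250 rad ≈ -0.000134 rad

θ(12/5) = -21/156250 rad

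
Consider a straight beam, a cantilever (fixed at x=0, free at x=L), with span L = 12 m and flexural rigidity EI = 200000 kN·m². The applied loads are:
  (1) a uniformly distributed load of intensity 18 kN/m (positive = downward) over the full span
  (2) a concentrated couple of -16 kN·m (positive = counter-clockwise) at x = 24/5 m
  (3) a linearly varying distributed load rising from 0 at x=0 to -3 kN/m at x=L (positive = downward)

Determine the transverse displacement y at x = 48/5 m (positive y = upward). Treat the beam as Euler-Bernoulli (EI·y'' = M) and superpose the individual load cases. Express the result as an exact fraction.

Load 1 — uniform load w=18 kN/m over full span:
  y_1 = -wx²(x²-4Lx+6L²)/(24EI) = -18·(48/5)²·((48/5)²-4·12·(48/5)+6·12²)/(24·200000) = -334368/1953125 m
Load 2 — applied couple M₀=-16 kN·m at a=24/5 m (b=L-a=36/5):
  y_2 = M₀a(2x-a)/(2EI)  [x>a] = (-16)·(24/5)·(2·(48/5)-(24/5))/(2·200000) = -216/78125 m
Load 3 — triangular load w₀=-3 kN/m (0→w₀ over full span):
  y_3 = (w₀Lx³/12-w₀L²x²/6-w₀x⁵/(120L))/EI = ((-3)·12·(48/5)³/12-(-3)·12²·(48/5)²/6-(-3)·(48/5)⁵/(120·12))/200000 = 1013472/48828125 m
Superposition: y = Σ y_i = -7480728/48828125 m ≈ -0.153205 m

y(48/5) = -7480728/48828125 m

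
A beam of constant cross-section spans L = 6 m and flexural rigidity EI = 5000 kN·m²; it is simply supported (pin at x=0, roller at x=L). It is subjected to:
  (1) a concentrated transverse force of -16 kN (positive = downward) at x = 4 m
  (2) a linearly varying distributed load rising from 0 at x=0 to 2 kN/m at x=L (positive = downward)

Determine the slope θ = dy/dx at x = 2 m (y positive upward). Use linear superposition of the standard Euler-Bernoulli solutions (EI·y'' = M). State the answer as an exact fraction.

θ(2) = 74/28125 rad

Load 1 — point force P=-16 kN at a=4 m (b=L-a=2):
  θ_1 = -Pb(L²-b²-3x²)/(6LEI)  [x≤a] = -(-16)·2·(6²-2²-3·2²)/(6·6·5000) = 4/1125 rad
Load 2 — triangular load w₀=2 kN/m (0→w₀ over full span):
  θ_2 = -w₀(7L⁴-30L²x²+15x⁴)/(360LEI) = -2·(7·6⁴-30·6²·2²+15·2⁴)/(360·6·5000) = -26/28125 rad
Superposition: θ = Σ θ_i = 74/28125 rad ≈ 0.002631 rad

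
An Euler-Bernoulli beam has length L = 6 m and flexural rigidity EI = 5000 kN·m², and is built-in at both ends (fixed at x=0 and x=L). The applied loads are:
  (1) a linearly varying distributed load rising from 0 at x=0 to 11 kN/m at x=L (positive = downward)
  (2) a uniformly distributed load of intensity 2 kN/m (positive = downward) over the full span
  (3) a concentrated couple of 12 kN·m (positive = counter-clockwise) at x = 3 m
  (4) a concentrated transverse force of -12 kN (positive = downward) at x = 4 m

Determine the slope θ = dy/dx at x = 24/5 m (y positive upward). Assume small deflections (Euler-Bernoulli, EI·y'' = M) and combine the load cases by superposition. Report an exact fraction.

θ(24/5) = 899/781250 rad

Load 1 — triangular load w₀=11 kN/m (0→w₀ over full span):
  θ_1 = -w₀(2x(L-x)(L-2x)(x+2L)+x²(L-x)²)/(120LEI) = -11·(2·(24/5)·(6-(24/5))·(6-2·(24/5))·((24/5)+2·6)+(24/5)²·(6-(24/5))²)/(120·6·5000) = 792/390625 rad
Load 2 — uniform load w=2 kN/m over full span:
  θ_2 = -wx(L-x)(L-2x)/(12EI) = -2·(24/5)·(6-(24/5))·(6-2·(24/5))/(12·5000) = 54/78125 rad
Load 3 — applied couple M₀=12 kN·m at a=3 m (b=L-a=3):
  θ_3 = (R_Ax²/2 - M_Ax - M₀(x-a))/EI  [x>a] with R_A=3, M_A=3 = (3·(24/5)²/2 - 3·(24/5) - 12·((24/5)-3))/5000 = -9/31250 rad
Load 4 — point force P=-12 kN at a=4 m (b=L-a=2):
  θ_4 = Pa²(L-x)(2bL-(3b+a)(L-x))/(2L³EI)  [x>a] = (-12)·4²·(6-(24/5))·(2·2·6-(3·2+4)·(6-(24/5)))/(2·6³·5000) = -4/3125 rad
Superposition: θ = Σ θ_i = 899/781250 rad ≈ 0.001151 rad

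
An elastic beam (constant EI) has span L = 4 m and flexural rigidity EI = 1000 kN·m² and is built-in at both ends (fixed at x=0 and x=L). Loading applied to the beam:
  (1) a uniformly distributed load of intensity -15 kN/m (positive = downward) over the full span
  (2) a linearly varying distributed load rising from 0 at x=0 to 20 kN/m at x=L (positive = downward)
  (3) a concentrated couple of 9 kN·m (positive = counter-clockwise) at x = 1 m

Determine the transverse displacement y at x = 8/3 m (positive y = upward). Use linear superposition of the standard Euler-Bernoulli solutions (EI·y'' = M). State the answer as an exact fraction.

Load 1 — uniform load w=-15 kN/m over full span:
  y_1 = -wx²(L-x)²/(24EI) = -(-15)·(8/3)²·(4-(8/3))²/(24·1000) = 16/2025 m
Load 2 — triangular load w₀=20 kN/m (0→w₀ over full span):
  y_2 = -w₀x²(L-x)²(x+2L)/(120LEI) = -20·(8/3)²·(4-(8/3))²·((8/3)+2·4)/(120·4·1000) = -512/91125 m
Load 3 — applied couple M₀=9 kN·m at a=1 m (b=L-a=3):
  y_3 = (R_Ax³/6 - M_Ax²/2 - M₀(x-a)²/2)/EI  [x>a] with R_A=81/32, M_A=-27/16 = ((81/32)·(8/3)³/6 - (-27/16)·(8/3)²/2 - 9·((8/3)-1)²/2)/1000 = 3/2000 m
Superposition: y = Σ y_i = 1103/291600 m ≈ 0.003783 m

y(8/3) = 1103/291600 m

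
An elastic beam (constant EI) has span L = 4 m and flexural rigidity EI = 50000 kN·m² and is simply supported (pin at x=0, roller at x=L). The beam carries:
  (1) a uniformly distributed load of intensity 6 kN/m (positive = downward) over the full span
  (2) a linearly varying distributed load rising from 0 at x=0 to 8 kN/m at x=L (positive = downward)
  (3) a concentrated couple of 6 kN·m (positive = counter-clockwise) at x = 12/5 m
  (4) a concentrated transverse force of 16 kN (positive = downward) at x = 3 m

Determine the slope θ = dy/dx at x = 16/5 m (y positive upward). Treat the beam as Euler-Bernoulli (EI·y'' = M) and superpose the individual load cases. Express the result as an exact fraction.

Load 1 — uniform load w=6 kN/m over full span:
  θ_1 = -w(L³-6Lx²+4x³)/(24EI) = -6·(4³-6·4·(16/5)²+4·(16/5)³)/(24·50000) = 99/390625 rad
Load 2 — triangular load w₀=8 kN/m (0→w₀ over full span):
  θ_2 = -w₀(7L⁴-30L²x²+15x⁴)/(360LEI) = -8·(7·4⁴-30·4²·(16/5)²+15·(16/5)⁴)/(360·4·50000) = 3028/17578125 rad
Load 3 — applied couple M₀=6 kN·m at a=12/5 m (b=L-a=8/5):
  θ_3 = (M₀x²/(2L)-M₀(x-a)+C₁)/EI  [x>a] with C₁=M₀(3b²-L²)/(6L)=-52/25 = (6·(16/5)²/(2·4)-6·((16/5)-(12/5))+(-52/25))/50000 = 1/62500 rad
Load 4 — point force P=16 kN at a=3 m (b=L-a=1):
  θ_4 = -Pa(2L²-6Lx+3x²+a²)/(6LEI)  [x>a] = -16·3·(2·4²-6·4·(16/5)+3·(16/5)²+3²)/(6·4·50000) = 127/625000 rad
Superposition: θ = Σ θ_i = 90689/140625000 rad ≈ 0.000645 rad

θ(16/5) = 90689/140625000 rad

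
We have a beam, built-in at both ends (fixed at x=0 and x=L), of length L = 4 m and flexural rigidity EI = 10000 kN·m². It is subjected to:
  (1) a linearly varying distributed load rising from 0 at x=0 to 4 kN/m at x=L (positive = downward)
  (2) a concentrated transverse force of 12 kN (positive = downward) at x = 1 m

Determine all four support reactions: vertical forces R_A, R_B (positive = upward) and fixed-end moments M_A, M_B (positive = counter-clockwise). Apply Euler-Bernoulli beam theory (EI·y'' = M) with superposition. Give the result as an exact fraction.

Load 1 — triangular load w₀=4 kN/m (0→w₀ over full span):
  R_A = 3w₀L/20 = 3·4·4/20 = 12/5 kN
  M_A = w₀L²/30 = 4·4²/30 = 32/15 kN·m
  R_B = 7w₀L/20 = 7·4·4/20 = 28/5 kN
  M_B = -w₀L²/20 = -4·4²/20 = -16/5 kN·m
Load 2 — point force P=12 kN at a=1 m (b=L-a=3):
  R_A = Pb²(3a+b)/L³ = 12·3²·(3·1+3)/4³ = 81/8 kN
  M_A = Pab²/L² = 12·1·3²/4² = 27/4 kN·m
  R_B = Pa²(a+3b)/L³ = 12·1²·(1+3·3)/4³ = 15/8 kN
  M_B = -Pa²b/L² = -12·1²·3/4² = -9/4 kN·m
Superposition: R_A = 501/40 kN, M_A = 533/60 kN·m, R_B = 299/40 kN, M_B = -109/20 kN·m

R_A = 501/40 kN, M_A = 533/60 kN·m, R_B = 299/40 kN, M_B = -109/20 kN·m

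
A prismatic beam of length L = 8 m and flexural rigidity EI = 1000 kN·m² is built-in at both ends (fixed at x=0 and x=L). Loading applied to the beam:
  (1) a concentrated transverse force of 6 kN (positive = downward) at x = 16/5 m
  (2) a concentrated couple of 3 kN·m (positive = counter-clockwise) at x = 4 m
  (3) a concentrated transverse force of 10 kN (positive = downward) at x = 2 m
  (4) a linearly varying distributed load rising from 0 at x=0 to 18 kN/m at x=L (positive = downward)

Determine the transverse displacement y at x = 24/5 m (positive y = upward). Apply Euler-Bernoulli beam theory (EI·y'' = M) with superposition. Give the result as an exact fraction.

Load 1 — point force P=6 kN at a=16/5 m (b=L-a=24/5):
  y_1 = -Pa²(L-x)²(3bL-(3b+a)(L-x))/(6L³EI)  [x>a] = -6·(16/5)²·(8-(24/5))²·(3·(24/5)·8-(3·(24/5)+(16/5))·(8-(24/5)))/(6·8³·1000) = -23552/1953125 m
Load 2 — applied couple M₀=3 kN·m at a=4 m (b=L-a=4):
  y_2 = (R_Ax³/6 - M_Ax²/2 - M₀(x-a)²/2)/EI  [x>a] with R_A=9/16, M_A=3/4 = ((9/16)·(24/5)³/6 - (3/4)·(24/5)²/2 - 3·((24/5)-4)²/2)/1000 = 12/15625 m
Load 3 — point force P=10 kN at a=2 m (b=L-a=6):
  y_3 = -Pa²(L-x)²(3bL-(3b+a)(L-x))/(6L³EI)  [x>a] = -10·2²·(8-(24/5))²·(3·6·8-(3·6+2)·(8-(24/5)))/(6·8³·1000) = -4/375 m
Load 4 — triangular load w₀=18 kN/m (0→w₀ over full span):
  y_4 = -w₀x²(L-x)²(x+2L)/(120LEI) = -18·(24/5)²·(8-(24/5))²·((24/5)+2·8)/(120·8·1000) = -179712/1953125 m
Superposition: y = Σ y_i = -667792/5859375 m ≈ -0.113970 m

y(24/5) = -667792/5859375 m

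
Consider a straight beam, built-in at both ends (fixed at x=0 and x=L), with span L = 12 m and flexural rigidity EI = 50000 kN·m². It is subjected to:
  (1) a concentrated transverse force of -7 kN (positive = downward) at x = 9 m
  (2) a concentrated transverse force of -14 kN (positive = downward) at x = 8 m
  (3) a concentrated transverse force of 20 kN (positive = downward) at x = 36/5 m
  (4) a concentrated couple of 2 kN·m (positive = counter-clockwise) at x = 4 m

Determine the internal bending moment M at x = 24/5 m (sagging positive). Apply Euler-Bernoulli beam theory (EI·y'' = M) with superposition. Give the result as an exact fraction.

Load 1 — point force P=-7 kN at a=9 m (b=L-a=3):
  M_1 = Pb²(3a+b)x/L³ - Pab²/L²  [x≤a] = (-7)·3²·(3·9+3)·(24/5)/12³ - (-7)·9·3²/12² = -21/16 kN·m
Load 2 — point force P=-14 kN at a=8 m (b=L-a=4):
  M_2 = Pb²(3a+b)x/L³ - Pab²/L²  [x≤a] = (-14)·4²·(3·8+4)·(24/5)/12³ - (-14)·8·4²/12² = -224/45 kN·m
Load 3 — point force P=20 kN at a=36/5 m (b=L-a=24/5):
  M_3 = Pb²(3a+b)x/L³ - Pab²/L²  [x≤a] = 20·(24/5)²·(3·(36/5)+(24/5))·(24/5)/12³ - 20·(36/5)·(24/5)²/12² = 1344/125 kN·m
Load 4 — applied couple M₀=2 kN·m at a=4 m (b=L-a=8):
  M_4 = R_Ax - M_A - M₀  [x>a] with R_A=2/9, M_A=0 = (2/9)·(24/5) - 0 - 2 = -14/15 kN·m
Superposition: M = Σ M_i = 63511/18000 kN·m ≈ 3.528389 kN·m

M(24/5) = 63511/18000 kN·m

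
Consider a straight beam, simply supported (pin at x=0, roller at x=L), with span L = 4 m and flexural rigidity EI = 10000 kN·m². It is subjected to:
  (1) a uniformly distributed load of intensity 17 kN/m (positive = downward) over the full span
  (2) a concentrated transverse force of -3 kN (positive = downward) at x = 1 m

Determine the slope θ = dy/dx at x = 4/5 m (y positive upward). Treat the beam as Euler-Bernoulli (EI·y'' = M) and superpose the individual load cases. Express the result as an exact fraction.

θ(4/5) = -33999/10000000 rad

Load 1 — uniform load w=17 kN/m over full span:
  θ_1 = -w(L³-6Lx²+4x³)/(24EI) = -17·(4³-6·4·(4/5)²+4·(4/5)³)/(24·10000) = -561/156250 rad
Load 2 — point force P=-3 kN at a=1 m (b=L-a=3):
  θ_2 = -Pb(L²-b²-3x²)/(6LEI)  [x≤a] = -(-3)·3·(4²-3²-3·(4/5)²)/(6·4·10000) = 381/2000000 rad
Superposition: θ = Σ θ_i = -33999/10000000 rad ≈ -0.003400 rad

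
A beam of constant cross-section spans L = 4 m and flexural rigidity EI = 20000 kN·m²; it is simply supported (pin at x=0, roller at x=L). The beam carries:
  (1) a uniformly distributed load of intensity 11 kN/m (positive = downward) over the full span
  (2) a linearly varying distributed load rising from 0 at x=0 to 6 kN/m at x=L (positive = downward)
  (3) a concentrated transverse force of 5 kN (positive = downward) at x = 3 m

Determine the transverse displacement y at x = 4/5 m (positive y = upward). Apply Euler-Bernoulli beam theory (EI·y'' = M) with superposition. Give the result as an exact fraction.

y(4/5) = -931453/625000000 m

Load 1 — uniform load w=11 kN/m over full span:
  y_1 = -wx(L³-2Lx²+x³)/(24EI) = -11·(4/5)·(4³-2·4·(4/5)²+(4/5)³)/(24·20000) = -1276/1171875 m
Load 2 — triangular load w₀=6 kN/m (0→w₀ over full span):
  y_2 = -w₀x(7L⁴-10L²x²+3x⁴)/(360LEI) = -6·(4/5)·(7·4⁴-10·4²·(4/5)²+3·(4/5)⁴)/(360·4·20000) = -2752/9765625 m
Load 3 — point force P=5 kN at a=3 m (b=L-a=1):
  y_3 = -Pbx(L²-b²-x²)/(6LEI)  [x≤a] = -5·1·(4/5)·(4²-1²-(4/5)²)/(6·4·20000) = -359/3000000 m
Superposition: y = Σ y_i = -931453/625000000 m ≈ -0.001490 m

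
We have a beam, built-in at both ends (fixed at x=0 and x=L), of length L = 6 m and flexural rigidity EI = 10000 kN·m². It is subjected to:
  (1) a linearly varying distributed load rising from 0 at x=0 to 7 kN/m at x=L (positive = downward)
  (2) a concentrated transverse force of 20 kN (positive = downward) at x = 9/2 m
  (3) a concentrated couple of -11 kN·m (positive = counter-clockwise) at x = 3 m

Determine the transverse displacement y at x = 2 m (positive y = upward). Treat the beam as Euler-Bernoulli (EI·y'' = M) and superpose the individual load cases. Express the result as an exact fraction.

y(2) = -2513/1800000 m

Load 1 — triangular load w₀=7 kN/m (0→w₀ over full span):
  y_1 = -w₀x²(L-x)²(x+2L)/(120LEI) = -7·2²·(6-2)²·(2+2·6)/(120·6·10000) = -49/56250 m
Load 2 — point force P=20 kN at a=9/2 m (b=L-a=3/2):
  y_2 = -Pb²x²(3aL-(3a+b)x)/(6L³EI)  [x≤a] = -20·(3/2)²·2²·(3·(9/2)·6-(3·(9/2)+(3/2))·2)/(6·6³·10000) = -17/24000 m
Load 3 — applied couple M₀=-11 kN·m at a=3 m (b=L-a=3):
  y_3 = (R_Ax³/6 - M_Ax²/2)/EI  [x≤a] with R_A=-11/4, M_A=-11/4 = ((-11/4)·2³/6 - (-11/4)·2²/2)/10000 = 11/60000 m
Superposition: y = Σ y_i = -2513/1800000 m ≈ -0.001396 m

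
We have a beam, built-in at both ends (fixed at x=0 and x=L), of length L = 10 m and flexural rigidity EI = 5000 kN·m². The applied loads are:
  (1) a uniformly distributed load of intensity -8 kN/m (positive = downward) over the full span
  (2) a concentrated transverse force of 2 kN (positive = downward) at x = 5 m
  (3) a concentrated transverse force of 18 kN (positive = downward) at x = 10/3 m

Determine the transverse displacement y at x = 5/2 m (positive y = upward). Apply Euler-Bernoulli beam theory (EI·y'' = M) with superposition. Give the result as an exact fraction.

Load 1 — uniform load w=-8 kN/m over full span:
  y_1 = -wx²(L-x)²/(24EI) = -(-8)·(5/2)²·(10-(5/2))²/(24·5000) = 3/128 m
Load 2 — point force P=2 kN at a=5 m (b=L-a=5):
  y_2 = -Pb²x²(3aL-(3a+b)x)/(6L³EI)  [x≤a] = -2·5²·(5/2)²·(3·5·10-(3·5+5)·(5/2))/(6·10³·5000) = -1/960 m
Load 3 — point force P=18 kN at a=10/3 m (b=L-a=20/3):
  y_3 = -Pb²x²(3aL-(3a+b)x)/(6L³EI)  [x≤a] = -18·(20/3)²·(5/2)²·(3·(10/3)·10-(3·(10/3)+(20/3))·(5/2))/(6·10³·5000) = -7/720 m
Superposition: y = Σ y_i = 73/5760 m ≈ 0.012674 m

y(5/2) = 73/5760 m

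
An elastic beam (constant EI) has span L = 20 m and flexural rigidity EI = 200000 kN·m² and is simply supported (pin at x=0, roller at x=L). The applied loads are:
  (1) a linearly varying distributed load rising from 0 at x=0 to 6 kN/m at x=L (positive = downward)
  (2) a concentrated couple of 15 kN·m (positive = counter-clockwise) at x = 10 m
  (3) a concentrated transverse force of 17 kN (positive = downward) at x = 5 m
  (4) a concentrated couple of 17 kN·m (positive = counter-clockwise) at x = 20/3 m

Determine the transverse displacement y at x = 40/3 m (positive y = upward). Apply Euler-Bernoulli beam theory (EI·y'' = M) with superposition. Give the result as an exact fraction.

y(40/3) = -26833/777600 m

Load 1 — triangular load w₀=6 kN/m (0→w₀ over full span):
  y_1 = -w₀x(7L⁴-10L²x²+3x⁴)/(360LEI) = -6·(40/3)·(7·20⁴-10·20²·(40/3)²+3·(40/3)⁴)/(360·20·200000) = -34/1215 m
Load 2 — applied couple M₀=15 kN·m at a=10 m (b=L-a=10):
  y_2 = (M₀x³/(6L)-M₀(x-a)²/2+C₁x)/EI  [x>a] with C₁=M₀(3b²-L²)/(6L)=-25/2 = (15·(40/3)³/(6·20)-15·((40/3)-10)²/2+(-25/2)·(40/3))/200000 = 1/4320 m
Load 3 — point force P=17 kN at a=5 m (b=L-a=15):
  y_3 = -Pa(L-x)(2Lx-a²-x²)/(6LEI)  [x>a] = -17·5·(20-(40/3))·(2·20·(40/3)-5²-(40/3)²)/(6·20·200000) = -2023/259200 m
Load 4 — applied couple M₀=17 kN·m at a=20/3 m (b=L-a=40/3):
  y_4 = (M₀x³/(6L)-M₀(x-a)²/2+C₁x)/EI  [x>a] with C₁=M₀(3b²-L²)/(6L)=170/9 = (17·(40/3)³/(6·20)-17·((40/3)-(20/3))²/2+(170/9)·(40/3))/200000 = 17/16200 m
Superposition: y = Σ y_i = -26833/777600 m ≈ -0.034507 m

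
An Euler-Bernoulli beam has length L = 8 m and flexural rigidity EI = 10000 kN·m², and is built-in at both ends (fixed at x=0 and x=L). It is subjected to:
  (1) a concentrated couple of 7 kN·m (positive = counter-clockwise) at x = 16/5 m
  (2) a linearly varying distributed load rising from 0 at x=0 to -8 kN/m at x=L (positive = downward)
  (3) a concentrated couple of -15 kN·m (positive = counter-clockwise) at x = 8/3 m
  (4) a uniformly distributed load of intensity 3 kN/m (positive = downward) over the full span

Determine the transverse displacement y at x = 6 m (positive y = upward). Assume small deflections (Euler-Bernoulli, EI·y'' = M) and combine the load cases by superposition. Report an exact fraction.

Load 1 — applied couple M₀=7 kN·m at a=16/5 m (b=L-a=24/5):
  y_1 = (R_Ax³/6 - M_Ax²/2 - M₀(x-a)²/2)/EI  [x>a] with R_A=63/50, M_A=21/25 = ((63/50)·6³/6 - (21/25)·6²/2 - 7·(6-(16/5))²/2)/10000 = 7/25000 m
Load 2 — triangular load w₀=-8 kN/m (0→w₀ over full span):
  y_2 = -w₀x²(L-x)²(x+2L)/(120LEI) = -(-8)·6²·(8-6)²·(6+2·8)/(120·8·10000) = 33/12500 m
Load 3 — applied couple M₀=-15 kN·m at a=8/3 m (b=L-a=16/3):
  y_3 = (R_Ax³/6 - M_Ax²/2 - M₀(x-a)²/2)/EI  [x>a] with R_A=-5/2, M_A=0 = ((-5/2)·6³/6 - 0·6²/2 - (-15)·(6-(8/3))²/2)/10000 = -1/1500 m
Load 4 — uniform load w=3 kN/m over full span:
  y_4 = -wx²(L-x)²/(24EI) = -3·6²·(8-6)²/(24·10000) = -9/5000 m
Superposition: y = Σ y_i = 17/37500 m ≈ 0.000453 m

y(6) = 17/37500 m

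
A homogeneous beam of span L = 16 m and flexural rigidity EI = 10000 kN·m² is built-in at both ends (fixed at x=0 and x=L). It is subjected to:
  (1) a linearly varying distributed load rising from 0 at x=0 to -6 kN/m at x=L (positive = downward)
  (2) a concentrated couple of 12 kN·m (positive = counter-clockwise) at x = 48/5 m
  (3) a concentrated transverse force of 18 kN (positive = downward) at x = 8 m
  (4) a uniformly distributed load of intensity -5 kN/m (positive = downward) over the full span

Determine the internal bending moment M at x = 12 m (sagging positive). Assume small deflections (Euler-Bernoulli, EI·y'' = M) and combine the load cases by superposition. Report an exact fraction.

Load 1 — triangular load w₀=-6 kN/m (0→w₀ over full span):
  M_1 = 3w₀Lx/20 - w₀L²/30 - w₀x³/(6L) = 3·(-6)·16·12/20 - (-6)·16²/30 - (-6)·12³/(6·16) = -68/5 kN·m
Load 2 — applied couple M₀=12 kN·m at a=48/5 m (b=L-a=32/5):
  M_2 = R_Ax - M_A - M₀  [x>a] with R_A=27/25, M_A=96/25 = (27/25)·12 - (96/25) - 12 = -72/25 kN·m
Load 3 — point force P=18 kN at a=8 m (b=L-a=8):
  M_3 = Pa²(a+3b)(L-x)/L³ - Pa²b/L²  [x>a] = 18·8²·(8+3·8)·(16-12)/16³ - 18·8²·8/16² = 0 kN·m
Load 4 — uniform load w=-5 kN/m over full span:
  M_4 = wLx/2 - wL²/12 - wx²/2 = (-5)·16·12/2 - (-5)·16²/12 - (-5)·12²/2 = -40/3 kN·m
Superposition: M = Σ M_i = -2236/75 kN·m ≈ -29.813333 kN·m

M(12) = -2236/75 kN·m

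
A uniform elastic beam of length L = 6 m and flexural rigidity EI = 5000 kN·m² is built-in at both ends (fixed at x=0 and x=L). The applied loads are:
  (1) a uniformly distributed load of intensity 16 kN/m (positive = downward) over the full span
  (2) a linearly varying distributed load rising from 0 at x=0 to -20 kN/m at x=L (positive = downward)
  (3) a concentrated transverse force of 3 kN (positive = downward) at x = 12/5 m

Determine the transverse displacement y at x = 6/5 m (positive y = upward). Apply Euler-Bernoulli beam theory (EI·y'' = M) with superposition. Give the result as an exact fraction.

Load 1 — uniform load w=16 kN/m over full span:
  y_1 = -wx²(L-x)²/(24EI) = -16·(6/5)²·(6-(6/5))²/(24·5000) = -1728/390625 m
Load 2 — triangular load w₀=-20 kN/m (0→w₀ over full span):
  y_2 = -w₀x²(L-x)²(x+2L)/(120LEI) = -(-20)·(6/5)²·(6-(6/5))²·((6/5)+2·6)/(120·6·5000) = 4752/1953125 m
Load 3 — point force P=3 kN at a=12/5 m (b=L-a=18/5):
  y_3 = -Pb²x²(3aL-(3a+b)x)/(6L³EI)  [x≤a] = -3·(18/5)²·(6/5)²·(3·(12/5)·6-(3·(12/5)+(18/5))·(6/5))/(6·6³·5000) = -5103/19531250 m
Superposition: y = Σ y_i = -43983/19531250 m ≈ -0.002252 m

y(6/5) = -43983/19531250 m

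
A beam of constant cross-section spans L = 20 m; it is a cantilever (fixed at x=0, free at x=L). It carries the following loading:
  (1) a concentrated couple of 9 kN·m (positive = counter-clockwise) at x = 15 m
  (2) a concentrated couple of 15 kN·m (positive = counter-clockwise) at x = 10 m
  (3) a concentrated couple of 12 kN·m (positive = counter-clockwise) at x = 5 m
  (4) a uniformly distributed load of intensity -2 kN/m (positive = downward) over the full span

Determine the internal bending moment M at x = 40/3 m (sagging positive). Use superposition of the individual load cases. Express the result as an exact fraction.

Load 1 — applied couple M₀=9 kN·m at a=15 m (b=L-a=5):
  M_1 = M₀  [x≤a] = 9 = 9 kN·m
Load 2 — applied couple M₀=15 kN·m at a=10 m (b=L-a=10):
  M_2 = 0  [x>a] = 0 kN·m
Load 3 — applied couple M₀=12 kN·m at a=5 m (b=L-a=15):
  M_3 = 0  [x>a] = 0 kN·m
Load 4 — uniform load w=-2 kN/m over full span:
  M_4 = -w(L-x)²/2 = -(-2)·(20-(40/3))²/2 = 400/9 kN·m
Superposition: M = Σ M_i = 481/9 kN·m ≈ 53.444444 kN·m

M(40/3) = 481/9 kN·m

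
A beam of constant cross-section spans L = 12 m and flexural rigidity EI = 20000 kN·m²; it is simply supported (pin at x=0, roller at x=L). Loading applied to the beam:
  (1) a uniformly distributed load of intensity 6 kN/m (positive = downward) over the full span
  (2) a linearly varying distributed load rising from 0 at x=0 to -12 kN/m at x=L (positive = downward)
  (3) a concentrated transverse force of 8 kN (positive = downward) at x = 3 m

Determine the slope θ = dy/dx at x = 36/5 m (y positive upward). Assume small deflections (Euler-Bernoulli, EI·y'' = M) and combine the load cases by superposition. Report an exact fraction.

θ(36/5) = 26829/12500000 rad

Load 1 — uniform load w=6 kN/m over full span:
  θ_1 = -w(L³-6Lx²+4x³)/(24EI) = -6·(12³-6·12·(36/5)²+4·(36/5)³)/(24·20000) = 999/156250 rad
Load 2 — triangular load w₀=-12 kN/m (0→w₀ over full span):
  θ_2 = -w₀(7L⁴-30L²x²+15x⁴)/(360LEI) = -(-12)·(7·12⁴-30·12²·(36/5)²+15·(36/5)⁴)/(360·12·20000) = -2088/390625 rad
Load 3 — point force P=8 kN at a=3 m (b=L-a=9):
  θ_3 = -Pa(2L²-6Lx+3x²+a²)/(6LEI)  [x>a] = -8·3·(2·12²-6·12·(36/5)+3·(36/5)²+3²)/(6·12·20000) = 549/500000 rad
Superposition: θ = Σ θ_i = 26829/12500000 rad ≈ 0.002146 rad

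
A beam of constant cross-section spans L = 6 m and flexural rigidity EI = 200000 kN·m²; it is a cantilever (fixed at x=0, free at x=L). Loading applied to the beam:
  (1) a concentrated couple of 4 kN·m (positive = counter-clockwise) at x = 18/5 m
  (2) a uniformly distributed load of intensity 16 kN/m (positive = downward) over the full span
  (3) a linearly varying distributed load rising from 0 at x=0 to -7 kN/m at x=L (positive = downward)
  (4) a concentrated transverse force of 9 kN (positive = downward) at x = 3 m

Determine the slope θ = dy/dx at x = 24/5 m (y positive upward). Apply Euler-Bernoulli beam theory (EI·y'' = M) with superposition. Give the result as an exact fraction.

θ(24/5) = -513009/250000000 rad

Load 1 — applied couple M₀=4 kN·m at a=18/5 m (b=L-a=12/5):
  θ_1 = M₀a/EI  [x>a] = 4·(18/5)/200000 = 9/125000 rad
Load 2 — uniform load w=16 kN/m over full span:
  θ_2 = -wx(x²-3Lx+3L²)/(6EI) = -16·(24/5)·((24/5)²-3·6·(24/5)+3·6²)/(6·200000) = -1116/390625 rad
Load 3 — triangular load w₀=-7 kN/m (0→w₀ over full span):
  θ_3 = (w₀Lx²/4-w₀L²x/3-w₀x⁴/(24L))/EI = ((-7)·6·(24/5)²/4-(-7)·6²·(24/5)/3-(-7)·(24/5)⁴/(24·6))/200000 = 1827/1953125 rad
Load 4 — point force P=9 kN at a=3 m (b=L-a=3):
  θ_4 = -Pa²/(2EI)  [x>a] = -9·3²/(2·200000) = -81/400000 rad
Superposition: θ = Σ θ_i = -513009/250000000 rad ≈ -0.002052 rad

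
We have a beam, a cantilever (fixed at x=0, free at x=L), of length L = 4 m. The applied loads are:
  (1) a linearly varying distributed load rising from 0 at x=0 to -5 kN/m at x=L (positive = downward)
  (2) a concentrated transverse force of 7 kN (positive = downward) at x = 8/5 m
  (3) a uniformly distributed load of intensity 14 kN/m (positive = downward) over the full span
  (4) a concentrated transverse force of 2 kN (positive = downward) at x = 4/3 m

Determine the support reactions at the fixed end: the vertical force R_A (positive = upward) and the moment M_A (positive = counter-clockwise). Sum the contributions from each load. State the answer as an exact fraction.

R_A = 55 kN, M_A = 496/5 kN·m

Load 1 — triangular load w₀=-5 kN/m (0→w₀ over full span):
  R_A = w₀L/2 = (-5)·4/2 = -10 kN
  M_A = w₀L²/3 = (-5)·4²/3 = -80/3 kN·m
Load 2 — point force P=7 kN at a=8/5 m (b=L-a=12/5):
  R_A = P = 7 kN
  M_A = Pa = 7·(8/5) = 56/5 kN·m
Load 3 — uniform load w=14 kN/m over full span:
  R_A = wL = 14·4 = 56 kN
  M_A = wL²/2 = 14·4²/2 = 112 kN·m
Load 4 — point force P=2 kN at a=4/3 m (b=L-a=8/3):
  R_A = P = 2 kN
  M_A = Pa = 2·(4/3) = 8/3 kN·m
Superposition: R_A = 55 kN, M_A = 496/5 kN·m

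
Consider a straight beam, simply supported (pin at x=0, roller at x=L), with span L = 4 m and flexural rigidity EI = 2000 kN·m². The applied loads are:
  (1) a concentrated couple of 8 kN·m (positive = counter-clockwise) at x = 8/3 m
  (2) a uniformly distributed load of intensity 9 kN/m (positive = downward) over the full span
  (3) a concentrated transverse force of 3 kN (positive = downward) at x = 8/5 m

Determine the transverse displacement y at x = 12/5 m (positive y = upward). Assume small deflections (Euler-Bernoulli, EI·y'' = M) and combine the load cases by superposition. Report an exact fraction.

y(12/5) = -4216/234375 m

Load 1 — applied couple M₀=8 kN·m at a=8/3 m (b=L-a=4/3):
  y_1 = (M₀x³/(6L)+C₁x)/EI  [x≤a] with C₁=M₀(3b²-L²)/(6L)=-32/9 = (8·(12/5)³/(6·4)+(-32/9)·(12/5))/2000 = -92/46875 m
Load 2 — uniform load w=9 kN/m over full span:
  y_2 = -wx(L³-2Lx²+x³)/(24EI) = -9·(12/5)·(4³-2·4·(12/5)²+(12/5)³)/(24·2000) = -1116/78125 m
Load 3 — point force P=3 kN at a=8/5 m (b=L-a=12/5):
  y_3 = -Pa(L-x)(2Lx-a²-x²)/(6LEI)  [x>a] = -3·(8/5)·(4-(12/5))·(2·4·(12/5)-(8/5)²-(12/5)²)/(6·4·2000) = -136/78125 m
Superposition: y = Σ y_i = -4216/234375 m ≈ -0.017988 m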